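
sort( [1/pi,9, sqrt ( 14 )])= [ 1/pi, sqrt( 14), 9 ]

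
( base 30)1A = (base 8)50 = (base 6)104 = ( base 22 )1i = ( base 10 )40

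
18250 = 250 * 73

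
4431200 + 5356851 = 9788051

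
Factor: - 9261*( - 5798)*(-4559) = -2^1*3^3*7^3*13^1*47^1*97^1*223^1 = -244796772402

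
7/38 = 7/38 = 0.18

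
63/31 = 63/31 = 2.03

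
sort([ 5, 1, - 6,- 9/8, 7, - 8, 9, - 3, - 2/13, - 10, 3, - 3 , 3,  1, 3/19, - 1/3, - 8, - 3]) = [  -  10, - 8, - 8,  -  6, - 3, - 3, - 3, - 9/8, - 1/3, - 2/13, 3/19,1,1, 3, 3, 5, 7,9]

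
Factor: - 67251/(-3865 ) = 3^1*5^( - 1)*29^1 = 87/5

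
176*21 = 3696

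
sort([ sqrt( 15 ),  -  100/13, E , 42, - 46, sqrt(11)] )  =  [ - 46, - 100/13,E,sqrt(11), sqrt (15), 42 ]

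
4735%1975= 785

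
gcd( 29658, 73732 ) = 2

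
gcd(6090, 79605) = 435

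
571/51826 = 571/51826 = 0.01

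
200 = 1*200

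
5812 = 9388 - 3576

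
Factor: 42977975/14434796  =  2^ ( - 2)*5^2*47^1*61^( - 1)*79^1 * 463^1*59159^(-1)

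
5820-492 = 5328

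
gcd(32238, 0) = 32238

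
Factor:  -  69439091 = - 19^1*3654689^1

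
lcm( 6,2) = 6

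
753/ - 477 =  - 2 + 67/159  =  - 1.58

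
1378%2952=1378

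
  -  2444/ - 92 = 26  +  13/23 = 26.57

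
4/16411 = 4/16411= 0.00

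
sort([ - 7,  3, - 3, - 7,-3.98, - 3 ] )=[ - 7, - 7, - 3.98, - 3, - 3 , 3] 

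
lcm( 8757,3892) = 35028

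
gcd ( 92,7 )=1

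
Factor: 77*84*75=485100 = 2^2*3^2*5^2*7^2*11^1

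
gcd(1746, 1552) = 194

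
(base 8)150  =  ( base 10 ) 104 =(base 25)44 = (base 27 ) 3n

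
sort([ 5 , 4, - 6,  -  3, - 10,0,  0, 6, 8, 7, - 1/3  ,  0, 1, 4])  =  [  -  10,- 6, - 3, - 1/3,0,  0,0,1,4,  4,  5, 6,7, 8]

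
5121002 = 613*8354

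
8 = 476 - 468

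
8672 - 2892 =5780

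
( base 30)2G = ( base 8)114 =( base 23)37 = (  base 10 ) 76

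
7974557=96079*83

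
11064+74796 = 85860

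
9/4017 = 3/1339 = 0.00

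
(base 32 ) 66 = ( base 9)240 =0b11000110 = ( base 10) 198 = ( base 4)3012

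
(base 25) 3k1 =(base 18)760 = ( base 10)2376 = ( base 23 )4B7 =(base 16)948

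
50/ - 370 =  - 1+32/37 = - 0.14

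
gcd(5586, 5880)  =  294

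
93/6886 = 93/6886 = 0.01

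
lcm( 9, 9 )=9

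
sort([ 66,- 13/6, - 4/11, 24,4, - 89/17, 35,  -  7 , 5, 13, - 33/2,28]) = [  -  33/2,-7, - 89/17, - 13/6, - 4/11, 4,5, 13  ,  24, 28,35, 66 ] 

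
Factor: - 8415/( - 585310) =2^( - 1 )*3^2*  313^ ( - 1 )= 9/626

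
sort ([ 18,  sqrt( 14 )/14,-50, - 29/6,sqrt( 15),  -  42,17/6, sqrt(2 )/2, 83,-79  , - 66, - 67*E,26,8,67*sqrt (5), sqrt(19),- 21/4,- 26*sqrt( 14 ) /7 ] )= [ - 67*E, - 79, - 66, - 50, - 42, - 26*sqrt( 14)/7, - 21/4,-29/6,sqrt(14)/14,sqrt( 2) /2,17/6,sqrt(15),sqrt(19 ),  8,18, 26, 83, 67*sqrt( 5)]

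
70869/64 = 70869/64 = 1107.33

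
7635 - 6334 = 1301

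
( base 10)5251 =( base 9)7174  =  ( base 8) 12203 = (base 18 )G3D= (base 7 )21211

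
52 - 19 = 33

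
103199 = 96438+6761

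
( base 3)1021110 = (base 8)1642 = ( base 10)930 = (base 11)776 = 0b1110100010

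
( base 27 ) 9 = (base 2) 1001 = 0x9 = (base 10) 9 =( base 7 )12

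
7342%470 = 292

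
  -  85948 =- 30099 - 55849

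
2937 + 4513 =7450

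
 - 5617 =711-6328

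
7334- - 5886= 13220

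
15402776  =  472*32633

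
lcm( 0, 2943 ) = 0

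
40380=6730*6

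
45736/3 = 45736/3 = 15245.33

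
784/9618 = 56/687 = 0.08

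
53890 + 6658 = 60548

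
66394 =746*89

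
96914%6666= 3590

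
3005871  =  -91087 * ( - 33)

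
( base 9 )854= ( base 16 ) 2B9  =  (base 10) 697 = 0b1010111001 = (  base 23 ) 177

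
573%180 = 33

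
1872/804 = 156/67=2.33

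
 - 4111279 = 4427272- 8538551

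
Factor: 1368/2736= 2^( - 1 ) =1/2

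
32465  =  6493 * 5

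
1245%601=43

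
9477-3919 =5558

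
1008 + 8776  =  9784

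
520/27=520/27 =19.26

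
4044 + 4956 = 9000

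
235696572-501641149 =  - 265944577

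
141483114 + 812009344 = 953492458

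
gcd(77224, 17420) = 4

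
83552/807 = 103+431/807 =103.53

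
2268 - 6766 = - 4498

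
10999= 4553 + 6446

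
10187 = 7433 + 2754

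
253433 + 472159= 725592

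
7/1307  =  7/1307 = 0.01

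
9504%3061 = 321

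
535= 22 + 513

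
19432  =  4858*4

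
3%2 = 1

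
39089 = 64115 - 25026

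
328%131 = 66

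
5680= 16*355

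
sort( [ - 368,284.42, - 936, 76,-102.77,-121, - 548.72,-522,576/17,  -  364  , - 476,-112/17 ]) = [-936, - 548.72, - 522 , - 476 , - 368, -364, - 121, - 102.77,-112/17,576/17, 76, 284.42 ] 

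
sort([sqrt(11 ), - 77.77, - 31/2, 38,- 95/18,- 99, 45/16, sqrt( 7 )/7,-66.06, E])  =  [ - 99,  -  77.77, - 66.06,- 31/2,-95/18,sqrt(7 ) /7, E , 45/16, sqrt(11 ), 38]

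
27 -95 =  - 68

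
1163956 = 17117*68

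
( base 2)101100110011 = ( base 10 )2867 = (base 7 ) 11234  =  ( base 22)5K7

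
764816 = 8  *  95602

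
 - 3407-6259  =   - 9666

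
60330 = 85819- 25489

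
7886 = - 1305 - - 9191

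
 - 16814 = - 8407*2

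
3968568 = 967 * 4104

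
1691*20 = 33820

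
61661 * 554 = 34160194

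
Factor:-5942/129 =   -  2^1 * 3^(-1) * 43^( - 1)*2971^1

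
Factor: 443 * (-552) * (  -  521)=127403256= 2^3*3^1 * 23^1*443^1*521^1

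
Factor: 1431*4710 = 6740010 = 2^1*3^4*5^1*53^1*157^1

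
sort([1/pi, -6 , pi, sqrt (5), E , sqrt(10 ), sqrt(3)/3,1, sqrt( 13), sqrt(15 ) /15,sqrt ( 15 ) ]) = [-6, sqrt( 15)/15, 1/pi,sqrt(3)/3, 1,sqrt(5), E,pi, sqrt ( 10), sqrt( 13 ),sqrt(15 )]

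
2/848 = 1/424 = 0.00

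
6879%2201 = 276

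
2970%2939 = 31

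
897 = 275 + 622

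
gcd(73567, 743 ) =1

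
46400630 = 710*65353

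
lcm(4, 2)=4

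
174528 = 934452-759924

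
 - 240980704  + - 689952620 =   -  930933324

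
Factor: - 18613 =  - 7^1*2659^1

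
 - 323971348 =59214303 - 383185651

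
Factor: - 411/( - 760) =2^( - 3 )*3^1*5^(  -  1 )*19^( - 1)*137^1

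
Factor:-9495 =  - 3^2 * 5^1*211^1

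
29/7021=29/7021 = 0.00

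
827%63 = 8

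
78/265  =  78/265  =  0.29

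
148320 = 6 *24720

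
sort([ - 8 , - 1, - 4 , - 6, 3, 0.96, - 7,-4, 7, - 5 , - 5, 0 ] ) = [ - 8,  -  7, - 6, - 5, - 5, - 4 , - 4, - 1,0,0.96, 3, 7]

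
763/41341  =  763/41341 = 0.02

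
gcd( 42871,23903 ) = 1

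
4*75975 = 303900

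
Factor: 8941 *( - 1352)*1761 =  - 2^3*3^1 * 13^2*587^1 * 8941^1 = - 21287376552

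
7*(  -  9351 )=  - 65457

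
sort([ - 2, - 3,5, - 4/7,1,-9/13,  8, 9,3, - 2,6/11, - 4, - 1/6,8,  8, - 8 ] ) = [ - 8, - 4,  -  3,-2, - 2, - 9/13,-4/7, - 1/6,6/11 , 1, 3 , 5,8,8 , 8,9] 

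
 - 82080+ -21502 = -103582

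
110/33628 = 55/16814 = 0.00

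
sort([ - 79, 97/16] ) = [ - 79, 97/16] 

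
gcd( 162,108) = 54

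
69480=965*72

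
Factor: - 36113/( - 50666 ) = 67/94 = 2^(  -  1 ) *47^( - 1 ) * 67^1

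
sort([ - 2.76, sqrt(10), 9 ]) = [ - 2.76, sqrt(10), 9]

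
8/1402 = 4/701 = 0.01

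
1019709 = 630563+389146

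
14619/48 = 4873/16 = 304.56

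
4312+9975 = 14287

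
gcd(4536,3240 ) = 648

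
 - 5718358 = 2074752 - 7793110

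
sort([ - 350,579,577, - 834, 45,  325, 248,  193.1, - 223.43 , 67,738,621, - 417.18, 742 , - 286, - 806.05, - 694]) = [ - 834, - 806.05, - 694,-417.18,-350, - 286, - 223.43, 45,  67, 193.1, 248, 325 , 577, 579, 621 , 738, 742]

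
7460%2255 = 695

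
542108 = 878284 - 336176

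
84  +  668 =752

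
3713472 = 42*88416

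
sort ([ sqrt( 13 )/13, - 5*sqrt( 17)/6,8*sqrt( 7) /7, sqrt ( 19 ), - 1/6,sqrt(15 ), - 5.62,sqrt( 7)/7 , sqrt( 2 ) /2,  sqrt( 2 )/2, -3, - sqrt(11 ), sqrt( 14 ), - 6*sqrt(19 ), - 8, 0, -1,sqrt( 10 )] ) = [ - 6*sqrt( 19), - 8,-5.62 ,  -  5*sqrt( 17)/6, - sqrt (11 ), - 3, - 1,-1/6, 0,sqrt (13 )/13,sqrt(7) /7, sqrt( 2 )/2,  sqrt( 2) /2, 8*sqrt(7)/7,sqrt(10),sqrt( 14) , sqrt( 15) , sqrt( 19)]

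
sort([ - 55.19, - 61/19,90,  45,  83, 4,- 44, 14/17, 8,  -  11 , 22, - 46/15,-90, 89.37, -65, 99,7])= [ - 90, - 65, - 55.19,-44, -11,- 61/19, - 46/15,14/17, 4, 7, 8,22, 45,  83,  89.37, 90,  99 ] 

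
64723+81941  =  146664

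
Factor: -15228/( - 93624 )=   2^( - 1) *3^3*83^(- 1) = 27/166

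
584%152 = 128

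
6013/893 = 6+655/893 = 6.73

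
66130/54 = 1224 + 17/27 = 1224.63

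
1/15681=1/15681 = 0.00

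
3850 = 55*70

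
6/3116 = 3/1558 = 0.00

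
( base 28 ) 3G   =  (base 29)3d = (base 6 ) 244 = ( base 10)100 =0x64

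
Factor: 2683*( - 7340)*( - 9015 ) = 2^2*3^1 * 5^2*367^1*601^1*2683^1 =177534378300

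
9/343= 9/343=0.03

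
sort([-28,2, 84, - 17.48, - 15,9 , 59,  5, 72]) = [ - 28, - 17.48,  -  15, 2,5, 9,59, 72, 84]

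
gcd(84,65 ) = 1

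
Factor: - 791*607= - 480137 =- 7^1*113^1* 607^1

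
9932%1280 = 972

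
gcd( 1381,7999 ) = 1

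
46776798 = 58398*801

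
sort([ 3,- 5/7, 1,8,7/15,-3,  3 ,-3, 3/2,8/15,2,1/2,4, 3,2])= [ - 3, - 3 ,  -  5/7, 7/15,1/2,8/15, 1 , 3/2, 2,2,3,3,  3 , 4,  8]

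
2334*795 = 1855530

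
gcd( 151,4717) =1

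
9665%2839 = 1148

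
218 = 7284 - 7066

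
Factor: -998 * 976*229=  - 223056992= - 2^5 * 61^1*229^1*499^1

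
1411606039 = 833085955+578520084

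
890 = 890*1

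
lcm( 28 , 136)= 952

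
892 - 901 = -9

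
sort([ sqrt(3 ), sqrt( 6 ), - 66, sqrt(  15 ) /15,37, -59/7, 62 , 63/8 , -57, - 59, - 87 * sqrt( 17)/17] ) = [ - 66,-59, - 57, - 87*sqrt( 17) /17,  -  59/7, sqrt( 15)/15, sqrt( 3 ),sqrt(6),63/8,37,62 ] 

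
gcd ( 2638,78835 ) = 1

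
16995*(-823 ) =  - 13986885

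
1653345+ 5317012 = 6970357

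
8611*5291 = 45560801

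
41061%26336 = 14725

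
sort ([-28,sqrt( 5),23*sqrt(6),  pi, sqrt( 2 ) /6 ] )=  [ - 28,  sqrt(2 )/6, sqrt( 5 ),pi, 23*sqrt(6)]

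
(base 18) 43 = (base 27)2L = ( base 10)75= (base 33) 29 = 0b1001011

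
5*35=175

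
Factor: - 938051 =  - 938051^1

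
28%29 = 28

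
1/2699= 1/2699 = 0.00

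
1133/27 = 41 + 26/27 =41.96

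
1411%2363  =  1411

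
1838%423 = 146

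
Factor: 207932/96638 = 454/211 = 2^1*211^(-1)*227^1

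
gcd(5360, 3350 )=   670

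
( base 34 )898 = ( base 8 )22532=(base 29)BAL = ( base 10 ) 9562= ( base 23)I1H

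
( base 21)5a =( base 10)115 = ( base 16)73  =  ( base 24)4j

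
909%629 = 280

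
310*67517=20930270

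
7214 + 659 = 7873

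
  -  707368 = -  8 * 88421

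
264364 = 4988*53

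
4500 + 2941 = 7441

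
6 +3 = 9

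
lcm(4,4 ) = 4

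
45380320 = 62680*724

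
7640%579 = 113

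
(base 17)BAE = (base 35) 2Q3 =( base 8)6443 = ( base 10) 3363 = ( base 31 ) 3ff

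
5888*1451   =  8543488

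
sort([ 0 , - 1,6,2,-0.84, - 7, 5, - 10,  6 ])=[ - 10, - 7, - 1, - 0.84, 0, 2,5, 6 , 6 ]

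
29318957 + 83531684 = 112850641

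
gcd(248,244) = 4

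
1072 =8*134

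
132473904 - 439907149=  - 307433245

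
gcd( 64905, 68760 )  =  15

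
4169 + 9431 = 13600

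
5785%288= 25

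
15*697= 10455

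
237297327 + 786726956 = 1024024283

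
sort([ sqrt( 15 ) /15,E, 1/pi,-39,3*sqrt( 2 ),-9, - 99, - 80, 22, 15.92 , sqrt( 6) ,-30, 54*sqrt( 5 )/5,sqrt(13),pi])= [ - 99, - 80, - 39, - 30, - 9,  sqrt(15) /15, 1/pi,sqrt( 6 ), E,  pi, sqrt( 13 ),3*sqrt( 2),15.92, 22, 54*sqrt( 5)/5 ] 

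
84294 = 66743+17551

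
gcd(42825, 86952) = 3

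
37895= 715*53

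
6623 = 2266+4357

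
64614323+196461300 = 261075623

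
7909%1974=13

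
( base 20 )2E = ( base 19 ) 2g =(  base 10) 54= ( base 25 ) 24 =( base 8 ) 66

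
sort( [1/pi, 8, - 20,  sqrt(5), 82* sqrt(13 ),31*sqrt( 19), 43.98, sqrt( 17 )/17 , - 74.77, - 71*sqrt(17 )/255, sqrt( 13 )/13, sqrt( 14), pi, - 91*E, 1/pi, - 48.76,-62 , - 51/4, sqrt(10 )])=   [-91*E,-74.77,-62, - 48.76, - 20, - 51/4,-71*sqrt( 17) /255, sqrt( 17 ) /17, sqrt( 13 ) /13,1/pi,1/pi, sqrt(5),pi, sqrt( 10), sqrt(14), 8, 43.98 , 31*sqrt(19) , 82*sqrt ( 13)]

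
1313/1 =1313=1313.00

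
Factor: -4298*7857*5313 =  - 179416747818= - 2^1*3^5*7^2*11^1  *23^1*97^1*307^1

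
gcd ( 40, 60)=20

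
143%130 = 13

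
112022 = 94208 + 17814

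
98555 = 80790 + 17765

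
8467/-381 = -8467/381= - 22.22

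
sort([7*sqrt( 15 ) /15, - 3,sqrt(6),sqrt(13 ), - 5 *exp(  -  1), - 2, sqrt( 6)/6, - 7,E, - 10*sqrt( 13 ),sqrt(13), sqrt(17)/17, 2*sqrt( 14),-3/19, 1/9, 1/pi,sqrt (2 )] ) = [ - 10*sqrt(13), - 7, - 3, - 2, - 5*exp( - 1), - 3/19,  1/9,sqrt( 17)/17,  1/pi, sqrt(6 ) /6 , sqrt( 2 ), 7*sqrt (15)/15, sqrt(6),  E,sqrt(13), sqrt(13),2*sqrt(14 )] 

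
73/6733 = 73/6733 = 0.01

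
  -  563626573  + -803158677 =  - 1366785250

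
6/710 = 3/355 = 0.01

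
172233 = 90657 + 81576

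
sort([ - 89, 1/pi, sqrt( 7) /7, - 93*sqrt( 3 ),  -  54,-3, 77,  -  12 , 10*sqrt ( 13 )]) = [ - 93*sqrt(3 ) ,-89,  -  54, - 12,-3, 1/pi, sqrt(7)/7,10 * sqrt ( 13),77]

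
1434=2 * 717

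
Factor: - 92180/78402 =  - 2^1*3^( - 1 )*5^1*11^1*73^ ( - 1 )*179^( - 1 )*419^1 = - 46090/39201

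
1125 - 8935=  -  7810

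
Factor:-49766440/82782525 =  - 9953288/16556505 = - 2^3 * 3^( - 1) *5^(- 1)*7^( - 1)*19^( - 1 )*43^(  -  1)*193^( - 1)*271^1*4591^1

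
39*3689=143871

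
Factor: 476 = 2^2 * 7^1*17^1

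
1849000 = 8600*215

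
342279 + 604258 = 946537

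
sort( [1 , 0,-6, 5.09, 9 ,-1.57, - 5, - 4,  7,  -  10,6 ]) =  [-10, - 6, -5, - 4,  -  1.57,0, 1,5.09,6, 7, 9 ]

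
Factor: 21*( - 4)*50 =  - 4200 = - 2^3  *  3^1*5^2 * 7^1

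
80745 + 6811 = 87556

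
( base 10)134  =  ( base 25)59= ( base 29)4I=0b10000110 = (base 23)5j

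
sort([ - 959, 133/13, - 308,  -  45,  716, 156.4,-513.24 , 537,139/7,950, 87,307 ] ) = [-959, - 513.24,-308,-45 , 133/13,139/7,87,  156.4,307, 537,716 , 950]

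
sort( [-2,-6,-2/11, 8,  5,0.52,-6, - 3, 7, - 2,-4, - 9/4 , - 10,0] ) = [ - 10, - 6, - 6, - 4, - 3, - 9/4,-2, - 2, - 2/11,0,0.52,5,7,8 ]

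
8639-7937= 702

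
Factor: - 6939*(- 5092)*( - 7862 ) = - 277791096456 = - 2^3*3^3 * 19^1*67^1 * 257^1*3931^1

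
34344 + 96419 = 130763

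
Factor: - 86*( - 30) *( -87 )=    - 2^2*3^2* 5^1*29^1*43^1=- 224460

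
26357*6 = 158142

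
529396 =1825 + 527571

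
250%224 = 26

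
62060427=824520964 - 762460537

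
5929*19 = 112651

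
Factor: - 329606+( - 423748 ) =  - 753354= - 2^1*3^3*7^1*1993^1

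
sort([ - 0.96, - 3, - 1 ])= [ - 3, -1, - 0.96]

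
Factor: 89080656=2^4*3^1 * 7^1 * 23^1*11527^1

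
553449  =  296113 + 257336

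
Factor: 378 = 2^1 * 3^3*7^1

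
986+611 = 1597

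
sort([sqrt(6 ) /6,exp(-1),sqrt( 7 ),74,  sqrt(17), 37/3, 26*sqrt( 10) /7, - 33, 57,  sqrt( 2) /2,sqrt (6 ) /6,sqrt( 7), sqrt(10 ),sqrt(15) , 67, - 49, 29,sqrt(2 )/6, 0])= [ - 49, - 33, 0, sqrt( 2)/6,exp( - 1 ),sqrt(6) /6, sqrt (6) /6, sqrt( 2) /2 , sqrt( 7), sqrt ( 7 ), sqrt(10),  sqrt(15 ), sqrt( 17),26*sqrt(10 ) /7 , 37/3 , 29, 57,  67 , 74 ]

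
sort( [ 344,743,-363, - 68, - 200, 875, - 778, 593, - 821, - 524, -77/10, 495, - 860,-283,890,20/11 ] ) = [ - 860, - 821, - 778, - 524 ,  -  363,  -  283,-200, - 68, - 77/10, 20/11, 344, 495,593,743,875, 890]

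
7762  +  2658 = 10420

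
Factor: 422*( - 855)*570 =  - 205661700 = - 2^2*3^3*5^2*19^2*211^1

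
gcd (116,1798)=58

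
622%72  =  46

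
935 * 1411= 1319285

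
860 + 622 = 1482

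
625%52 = 1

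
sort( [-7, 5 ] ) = [ - 7,5 ] 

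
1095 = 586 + 509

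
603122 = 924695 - 321573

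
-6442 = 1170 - 7612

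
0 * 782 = 0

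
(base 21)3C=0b1001011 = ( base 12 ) 63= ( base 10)75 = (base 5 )300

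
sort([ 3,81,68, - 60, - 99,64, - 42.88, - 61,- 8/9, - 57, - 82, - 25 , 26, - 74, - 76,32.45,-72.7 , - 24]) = [ - 99,-82, - 76, - 74, - 72.7, - 61, - 60, -57, - 42.88, - 25,  -  24, - 8/9,3,26 , 32.45,64,68,81]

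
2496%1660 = 836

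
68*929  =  63172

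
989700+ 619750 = 1609450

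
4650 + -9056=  - 4406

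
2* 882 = 1764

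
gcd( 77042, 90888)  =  14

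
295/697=295/697 = 0.42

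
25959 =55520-29561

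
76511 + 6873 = 83384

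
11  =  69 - 58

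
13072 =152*86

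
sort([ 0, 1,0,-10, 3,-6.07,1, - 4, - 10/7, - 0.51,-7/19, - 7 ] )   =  [ -10,  -  7,-6.07,- 4, - 10/7, - 0.51,  -  7/19 , 0 , 0,1, 1 , 3]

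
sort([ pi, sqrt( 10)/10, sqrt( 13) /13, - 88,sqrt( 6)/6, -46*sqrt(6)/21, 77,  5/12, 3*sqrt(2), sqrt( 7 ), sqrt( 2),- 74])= [-88, - 74, - 46*sqrt( 6)/21, sqrt( 13 ) /13, sqrt(10)/10,sqrt( 6)/6, 5/12, sqrt( 2 ),sqrt( 7), pi,  3*sqrt(2), 77]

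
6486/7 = 926  +  4/7 = 926.57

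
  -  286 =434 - 720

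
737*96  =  70752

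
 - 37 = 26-63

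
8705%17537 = 8705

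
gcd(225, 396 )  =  9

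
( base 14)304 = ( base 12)414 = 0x250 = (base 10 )592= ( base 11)499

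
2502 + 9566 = 12068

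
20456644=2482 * 8242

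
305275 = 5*61055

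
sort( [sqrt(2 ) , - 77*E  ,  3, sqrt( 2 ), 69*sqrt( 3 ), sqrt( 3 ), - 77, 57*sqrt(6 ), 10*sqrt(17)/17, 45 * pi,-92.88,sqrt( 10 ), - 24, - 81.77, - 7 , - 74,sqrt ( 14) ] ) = [-77 * E, - 92.88, - 81.77,-77, - 74, - 24,-7, sqrt(2 ), sqrt( 2),sqrt( 3 ), 10 * sqrt( 17)/17, 3, sqrt( 10 ),sqrt( 14), 69*sqrt( 3 ),  57*sqrt( 6 ) , 45*pi ] 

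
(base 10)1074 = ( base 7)3063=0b10000110010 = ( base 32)11I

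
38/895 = 38/895 = 0.04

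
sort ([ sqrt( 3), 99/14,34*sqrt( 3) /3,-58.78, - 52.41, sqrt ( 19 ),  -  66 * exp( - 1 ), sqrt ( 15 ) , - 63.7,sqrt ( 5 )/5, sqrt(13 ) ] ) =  [ - 63.7, -58.78, - 52.41, - 66 * exp ( - 1 ), sqrt( 5 )/5, sqrt ( 3 ),sqrt (13 ), sqrt(15 ), sqrt( 19),99/14, 34 * sqrt(3)/3] 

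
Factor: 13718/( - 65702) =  - 19/91= - 7^( - 1)*13^( - 1)*19^1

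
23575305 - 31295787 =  - 7720482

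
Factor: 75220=2^2*5^1*3761^1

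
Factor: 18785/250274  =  2^( - 1)*5^1 * 13^1*433^( - 1) = 65/866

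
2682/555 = 4+154/185 =4.83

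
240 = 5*48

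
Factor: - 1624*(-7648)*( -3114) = - 2^9*3^2*7^1*29^1*173^1*239^1 =- 38676976128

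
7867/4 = 1966+3/4= 1966.75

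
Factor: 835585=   5^1*167117^1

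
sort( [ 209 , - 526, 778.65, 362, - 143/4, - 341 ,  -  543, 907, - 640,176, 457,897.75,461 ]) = [-640, - 543,-526, - 341, - 143/4, 176, 209,362 , 457,  461,778.65 , 897.75, 907] 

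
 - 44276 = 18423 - 62699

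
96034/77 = 1247 + 15/77  =  1247.19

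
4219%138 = 79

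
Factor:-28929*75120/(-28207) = 2173146480/28207 = 2^4 * 3^2*5^1*67^( - 1)*313^1*421^( - 1) * 9643^1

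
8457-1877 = 6580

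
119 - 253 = -134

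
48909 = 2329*21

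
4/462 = 2/231= 0.01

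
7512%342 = 330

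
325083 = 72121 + 252962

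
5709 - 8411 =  - 2702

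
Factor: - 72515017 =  - 1187^1 * 61091^1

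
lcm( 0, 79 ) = 0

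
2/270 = 1/135 = 0.01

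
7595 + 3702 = 11297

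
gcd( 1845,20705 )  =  205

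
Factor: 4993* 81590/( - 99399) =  - 407378870/99399 = -2^1*3^( - 1)*5^1*17^( - 1)*41^1*199^1*1949^ ( - 1)* 4993^1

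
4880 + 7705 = 12585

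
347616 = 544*639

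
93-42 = 51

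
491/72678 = 491/72678  =  0.01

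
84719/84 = 84719/84 = 1008.56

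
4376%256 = 24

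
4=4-0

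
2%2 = 0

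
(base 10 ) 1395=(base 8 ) 2563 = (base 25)25K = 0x573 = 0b10101110011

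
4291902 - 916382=3375520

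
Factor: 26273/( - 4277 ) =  - 7^(  -  1)*43^1  =  -43/7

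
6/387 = 2/129 = 0.02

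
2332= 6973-4641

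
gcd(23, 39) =1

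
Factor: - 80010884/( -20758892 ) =20002721/5189723 = 7^ ( - 1) *11^( - 1 )*29^1*79^1 * 8731^1*67399^(  -  1 )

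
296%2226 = 296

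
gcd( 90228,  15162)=6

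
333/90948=111/30316 = 0.00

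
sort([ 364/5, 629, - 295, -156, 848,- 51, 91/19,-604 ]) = [-604,- 295, - 156, -51,91/19,  364/5,629, 848]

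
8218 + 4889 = 13107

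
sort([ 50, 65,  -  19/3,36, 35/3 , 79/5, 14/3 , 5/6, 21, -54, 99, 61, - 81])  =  [ - 81, -54, - 19/3,5/6, 14/3, 35/3,79/5, 21, 36 , 50, 61 , 65, 99 ] 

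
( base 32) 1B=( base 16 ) 2B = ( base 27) 1G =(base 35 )18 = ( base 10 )43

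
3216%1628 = 1588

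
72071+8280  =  80351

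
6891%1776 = 1563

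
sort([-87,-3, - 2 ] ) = [ - 87,  -  3,- 2 ]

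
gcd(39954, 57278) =2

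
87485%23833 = 15986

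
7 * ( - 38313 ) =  - 268191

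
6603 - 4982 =1621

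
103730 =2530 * 41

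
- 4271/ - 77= 4271/77 = 55.47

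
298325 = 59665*5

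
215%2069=215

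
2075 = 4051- 1976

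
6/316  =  3/158 = 0.02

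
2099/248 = 2099/248= 8.46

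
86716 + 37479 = 124195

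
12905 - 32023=-19118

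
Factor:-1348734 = - 2^1*3^1 * 19^1*11831^1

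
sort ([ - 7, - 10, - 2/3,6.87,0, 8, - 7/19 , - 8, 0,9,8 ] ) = [ - 10, - 8,-7, - 2/3,-7/19 , 0,0,6.87,8, 8, 9 ]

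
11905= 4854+7051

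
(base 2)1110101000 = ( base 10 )936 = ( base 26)1A0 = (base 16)3A8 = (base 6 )4200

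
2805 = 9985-7180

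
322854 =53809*6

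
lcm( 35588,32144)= 996464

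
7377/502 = 7377/502  =  14.70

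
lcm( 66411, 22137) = 66411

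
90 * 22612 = 2035080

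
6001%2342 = 1317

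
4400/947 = 4400/947 = 4.65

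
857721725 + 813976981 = 1671698706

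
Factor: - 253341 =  - 3^3*11^1*853^1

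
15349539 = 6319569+9029970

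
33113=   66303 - 33190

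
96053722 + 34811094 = 130864816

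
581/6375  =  581/6375 = 0.09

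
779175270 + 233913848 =1013089118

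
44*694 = 30536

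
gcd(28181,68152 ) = 1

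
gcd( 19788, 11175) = 3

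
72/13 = 5 + 7/13 = 5.54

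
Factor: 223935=3^1*5^1*14929^1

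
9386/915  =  9386/915 = 10.26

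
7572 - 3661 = 3911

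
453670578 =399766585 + 53903993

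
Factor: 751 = 751^1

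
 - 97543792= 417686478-515230270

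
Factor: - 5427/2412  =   - 2^( - 2 )*3^2 = - 9/4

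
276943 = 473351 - 196408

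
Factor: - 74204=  - 2^2 * 13^1*1427^1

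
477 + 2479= 2956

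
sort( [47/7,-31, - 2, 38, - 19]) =[- 31,-19, - 2,47/7,38 ] 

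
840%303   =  234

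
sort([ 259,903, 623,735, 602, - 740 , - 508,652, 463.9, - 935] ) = [ - 935,-740, - 508, 259,  463.9,602, 623,652,735,  903]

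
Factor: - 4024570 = - 2^1*5^1*11^1*36587^1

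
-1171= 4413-5584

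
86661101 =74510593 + 12150508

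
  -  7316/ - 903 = 8+92/903 = 8.10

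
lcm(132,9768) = 9768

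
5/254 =5/254 = 0.02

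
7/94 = 7/94 = 0.07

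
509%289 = 220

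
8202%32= 10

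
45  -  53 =-8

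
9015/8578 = 1 + 437/8578 = 1.05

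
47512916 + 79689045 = 127201961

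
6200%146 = 68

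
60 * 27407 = 1644420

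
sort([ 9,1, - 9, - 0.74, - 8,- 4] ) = [ - 9, - 8 , - 4 , - 0.74,1,9] 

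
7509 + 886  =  8395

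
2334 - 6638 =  -4304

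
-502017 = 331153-833170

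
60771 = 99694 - 38923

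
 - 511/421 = -2+331/421= - 1.21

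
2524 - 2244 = 280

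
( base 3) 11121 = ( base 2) 1111100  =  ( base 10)124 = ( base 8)174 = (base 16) 7c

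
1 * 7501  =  7501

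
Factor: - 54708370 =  - 2^1* 5^1*677^1*8081^1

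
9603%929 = 313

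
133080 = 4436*30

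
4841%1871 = 1099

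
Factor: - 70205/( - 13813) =5^1*727^(  -  1)*739^1 = 3695/727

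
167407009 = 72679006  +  94728003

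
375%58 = 27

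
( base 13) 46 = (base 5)213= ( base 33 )1P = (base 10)58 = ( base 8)72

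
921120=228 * 4040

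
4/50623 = 4/50623  =  0.00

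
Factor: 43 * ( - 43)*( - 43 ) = 43^3  =  79507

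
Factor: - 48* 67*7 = - 2^4*3^1*7^1*67^1=- 22512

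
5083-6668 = -1585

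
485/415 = 1 + 14/83 = 1.17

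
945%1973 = 945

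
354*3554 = 1258116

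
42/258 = 7/43 = 0.16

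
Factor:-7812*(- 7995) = 2^2*3^3*5^1*7^1*13^1*31^1*41^1 = 62456940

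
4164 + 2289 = 6453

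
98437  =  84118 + 14319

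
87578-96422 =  - 8844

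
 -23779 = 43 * (-553)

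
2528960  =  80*31612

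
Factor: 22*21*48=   22176 =2^5*3^2  *  7^1 *11^1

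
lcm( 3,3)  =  3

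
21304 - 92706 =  - 71402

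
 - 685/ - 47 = 14  +  27/47 = 14.57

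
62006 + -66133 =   -  4127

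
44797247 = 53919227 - 9121980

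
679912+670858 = 1350770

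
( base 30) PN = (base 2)1100000101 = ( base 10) 773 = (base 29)qj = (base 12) 545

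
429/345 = 143/115 = 1.24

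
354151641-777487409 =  - 423335768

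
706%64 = 2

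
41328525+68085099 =109413624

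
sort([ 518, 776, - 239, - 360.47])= [ - 360.47, - 239, 518,776 ] 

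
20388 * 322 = 6564936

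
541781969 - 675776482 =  - 133994513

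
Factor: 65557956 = 2^2 * 3^1* 5463163^1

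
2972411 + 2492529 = 5464940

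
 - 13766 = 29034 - 42800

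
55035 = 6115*9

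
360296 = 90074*4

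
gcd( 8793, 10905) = 3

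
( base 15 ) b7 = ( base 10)172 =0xAC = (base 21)84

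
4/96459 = 4/96459  =  0.00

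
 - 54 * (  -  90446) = 4884084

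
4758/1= 4758 = 4758.00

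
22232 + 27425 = 49657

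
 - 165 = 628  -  793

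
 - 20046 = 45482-65528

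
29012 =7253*4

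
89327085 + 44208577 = 133535662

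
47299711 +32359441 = 79659152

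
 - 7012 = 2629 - 9641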